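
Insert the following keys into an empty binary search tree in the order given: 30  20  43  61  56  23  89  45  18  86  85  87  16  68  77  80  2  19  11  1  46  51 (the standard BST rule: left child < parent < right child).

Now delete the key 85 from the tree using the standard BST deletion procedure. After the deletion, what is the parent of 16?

30: root
20: left child of 30 (depth 1)
43: right child of 30 (depth 1)
61: right child of 43 (depth 2)
56: left child of 61 (depth 3)
23: right child of 20 (depth 2)
89: right child of 61 (depth 3)
45: left child of 56 (depth 4)
18: left child of 20 (depth 2)
86: left child of 89 (depth 4)
85: left child of 86 (depth 5)
87: right child of 86 (depth 5)
16: left child of 18 (depth 3)
68: left child of 85 (depth 6)
77: right child of 68 (depth 7)
80: right child of 77 (depth 8)
2: left child of 16 (depth 4)
19: right child of 18 (depth 3)
11: right child of 2 (depth 5)
1: left child of 2 (depth 5)
46: right child of 45 (depth 5)
51: right child of 46 (depth 6)

Delete 85 (at most one child — splice it out).
After deletion, 16's parent is 18.

18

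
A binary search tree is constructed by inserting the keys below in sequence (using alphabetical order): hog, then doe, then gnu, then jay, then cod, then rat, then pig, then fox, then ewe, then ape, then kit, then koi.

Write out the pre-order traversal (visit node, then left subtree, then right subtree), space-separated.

hog: root
doe: left child of hog (depth 1)
gnu: right child of doe (depth 2)
jay: right child of hog (depth 1)
cod: left child of doe (depth 2)
rat: right child of jay (depth 2)
pig: left child of rat (depth 3)
fox: left child of gnu (depth 3)
ewe: left child of fox (depth 4)
ape: left child of cod (depth 3)
kit: left child of pig (depth 4)
koi: right child of kit (depth 5)

hog doe cod ape gnu fox ewe jay rat pig kit koi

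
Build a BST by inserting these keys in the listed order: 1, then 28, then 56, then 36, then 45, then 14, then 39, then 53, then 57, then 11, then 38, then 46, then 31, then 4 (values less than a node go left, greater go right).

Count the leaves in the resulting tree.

5

Insert 1: tree is empty, so 1 becomes the root.
Insert 28: 28 > 1 → go right. Place as right child of 1.
Insert 56: 56 > 1 → go right; 56 > 28 → go right. Place as right child of 28.
Insert 36: 36 > 1 → go right; 36 > 28 → go right; 36 < 56 → go left. Place as left child of 56.
Insert 45: 45 > 1 → go right; 45 > 28 → go right; 45 < 56 → go left; 45 > 36 → go right. Place as right child of 36.
Insert 14: 14 > 1 → go right; 14 < 28 → go left. Place as left child of 28.
Insert 39: 39 > 1 → go right; 39 > 28 → go right; 39 < 56 → go left; 39 > 36 → go right; 39 < 45 → go left. Place as left child of 45.
Insert 53: 53 > 1 → go right; 53 > 28 → go right; 53 < 56 → go left; 53 > 36 → go right; 53 > 45 → go right. Place as right child of 45.
Insert 57: 57 > 1 → go right; 57 > 28 → go right; 57 > 56 → go right. Place as right child of 56.
Insert 11: 11 > 1 → go right; 11 < 28 → go left; 11 < 14 → go left. Place as left child of 14.
Insert 38: 38 > 1 → go right; 38 > 28 → go right; 38 < 56 → go left; 38 > 36 → go right; 38 < 45 → go left; 38 < 39 → go left. Place as left child of 39.
Insert 46: 46 > 1 → go right; 46 > 28 → go right; 46 < 56 → go left; 46 > 36 → go right; 46 > 45 → go right; 46 < 53 → go left. Place as left child of 53.
Insert 31: 31 > 1 → go right; 31 > 28 → go right; 31 < 56 → go left; 31 < 36 → go left. Place as left child of 36.
Insert 4: 4 > 1 → go right; 4 < 28 → go left; 4 < 14 → go left; 4 < 11 → go left. Place as left child of 11.

Leaves: 4, 31, 38, 46, 57 — 5 in total.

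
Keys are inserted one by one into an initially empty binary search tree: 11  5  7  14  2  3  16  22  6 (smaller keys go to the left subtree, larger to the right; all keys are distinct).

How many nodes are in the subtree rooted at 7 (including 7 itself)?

11: root
5: left child of 11 (depth 1)
7: right child of 5 (depth 2)
14: right child of 11 (depth 1)
2: left child of 5 (depth 2)
3: right child of 2 (depth 3)
16: right child of 14 (depth 2)
22: right child of 16 (depth 3)
6: left child of 7 (depth 3)

Subtree rooted at 7 contains: 7, 6 — 2 nodes.

2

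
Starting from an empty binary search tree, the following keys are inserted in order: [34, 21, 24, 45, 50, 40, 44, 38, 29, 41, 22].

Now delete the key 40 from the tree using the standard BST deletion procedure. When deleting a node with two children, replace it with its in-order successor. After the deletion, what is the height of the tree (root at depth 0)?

3

Resulting structure (node: left, right):
  34: L=21, R=45
  21: L=–, R=24
  24: L=22, R=29
  45: L=40, R=50
  50: L=–, R=–
  40: L=38, R=44
  44: L=41, R=–
  38: L=–, R=–
  29: L=–, R=–
  41: L=–, R=–
  22: L=–, R=–

Delete 40 (two children — replace with in-order successor).
After deletion, deepest node is 44 at depth 3.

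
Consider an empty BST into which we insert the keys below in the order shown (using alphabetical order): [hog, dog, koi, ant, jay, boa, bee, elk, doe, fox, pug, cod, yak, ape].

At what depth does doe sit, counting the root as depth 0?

4

hog: root
dog: left child of hog (depth 1)
koi: right child of hog (depth 1)
ant: left child of dog (depth 2)
jay: left child of koi (depth 2)
boa: right child of ant (depth 3)
bee: left child of boa (depth 4)
elk: right child of dog (depth 2)
doe: right child of boa (depth 4)
fox: right child of elk (depth 3)
pug: right child of koi (depth 2)
cod: left child of doe (depth 5)
yak: right child of pug (depth 3)
ape: left child of bee (depth 5)

Path to doe: hog → dog → ant → boa → doe, which is 4 edges.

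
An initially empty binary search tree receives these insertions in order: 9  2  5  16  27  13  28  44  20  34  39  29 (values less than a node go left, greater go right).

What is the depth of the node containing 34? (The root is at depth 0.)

Insert 9: tree is empty, so 9 becomes the root.
Insert 2: 2 < 9 → go left. Place as left child of 9.
Insert 5: 5 < 9 → go left; 5 > 2 → go right. Place as right child of 2.
Insert 16: 16 > 9 → go right. Place as right child of 9.
Insert 27: 27 > 9 → go right; 27 > 16 → go right. Place as right child of 16.
Insert 13: 13 > 9 → go right; 13 < 16 → go left. Place as left child of 16.
Insert 28: 28 > 9 → go right; 28 > 16 → go right; 28 > 27 → go right. Place as right child of 27.
Insert 44: 44 > 9 → go right; 44 > 16 → go right; 44 > 27 → go right; 44 > 28 → go right. Place as right child of 28.
Insert 20: 20 > 9 → go right; 20 > 16 → go right; 20 < 27 → go left. Place as left child of 27.
Insert 34: 34 > 9 → go right; 34 > 16 → go right; 34 > 27 → go right; 34 > 28 → go right; 34 < 44 → go left. Place as left child of 44.
Insert 39: 39 > 9 → go right; 39 > 16 → go right; 39 > 27 → go right; 39 > 28 → go right; 39 < 44 → go left; 39 > 34 → go right. Place as right child of 34.
Insert 29: 29 > 9 → go right; 29 > 16 → go right; 29 > 27 → go right; 29 > 28 → go right; 29 < 44 → go left; 29 < 34 → go left. Place as left child of 34.

Path to 34: 9 → 16 → 27 → 28 → 44 → 34, which is 5 edges.

5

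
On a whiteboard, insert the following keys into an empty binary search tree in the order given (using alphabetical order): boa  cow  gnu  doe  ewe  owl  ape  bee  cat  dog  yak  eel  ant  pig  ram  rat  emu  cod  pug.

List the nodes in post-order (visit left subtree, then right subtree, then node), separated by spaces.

Resulting structure (node: left, right):
  boa: L=ape, R=cow
  cow: L=cat, R=gnu
  gnu: L=doe, R=owl
  doe: L=–, R=ewe
  ewe: L=dog, R=–
  owl: L=–, R=yak
  ape: L=ant, R=bee
  bee: L=–, R=–
  cat: L=–, R=cod
  dog: L=–, R=eel
  yak: L=pig, R=–
  eel: L=–, R=emu
  ant: L=–, R=–
  pig: L=–, R=ram
  ram: L=pug, R=rat
  rat: L=–, R=–
  emu: L=–, R=–
  cod: L=–, R=–
  pug: L=–, R=–

ant bee ape cod cat emu eel dog ewe doe pug rat ram pig yak owl gnu cow boa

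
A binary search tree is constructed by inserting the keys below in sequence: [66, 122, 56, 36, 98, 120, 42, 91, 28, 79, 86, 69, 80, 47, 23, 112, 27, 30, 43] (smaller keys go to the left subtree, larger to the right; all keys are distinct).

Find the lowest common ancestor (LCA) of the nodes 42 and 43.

66: root
122: right child of 66 (depth 1)
56: left child of 66 (depth 1)
36: left child of 56 (depth 2)
98: left child of 122 (depth 2)
120: right child of 98 (depth 3)
42: right child of 36 (depth 3)
91: left child of 98 (depth 3)
28: left child of 36 (depth 3)
79: left child of 91 (depth 4)
86: right child of 79 (depth 5)
69: left child of 79 (depth 5)
80: left child of 86 (depth 6)
47: right child of 42 (depth 4)
23: left child of 28 (depth 4)
112: left child of 120 (depth 4)
27: right child of 23 (depth 5)
30: right child of 28 (depth 4)
43: left child of 47 (depth 5)

Path to 42: 66 → 56 → 36 → 42
Path to 43: 66 → 56 → 36 → 42 → 47 → 43
42 lies on both paths and is an ancestor of the other node.

42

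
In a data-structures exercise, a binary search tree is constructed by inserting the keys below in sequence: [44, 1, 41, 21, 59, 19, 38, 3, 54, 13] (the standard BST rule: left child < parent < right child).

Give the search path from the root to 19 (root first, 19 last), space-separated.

Insert 44: tree is empty, so 44 becomes the root.
Insert 1: 1 < 44 → go left. Place as left child of 44.
Insert 41: 41 < 44 → go left; 41 > 1 → go right. Place as right child of 1.
Insert 21: 21 < 44 → go left; 21 > 1 → go right; 21 < 41 → go left. Place as left child of 41.
Insert 59: 59 > 44 → go right. Place as right child of 44.
Insert 19: 19 < 44 → go left; 19 > 1 → go right; 19 < 41 → go left; 19 < 21 → go left. Place as left child of 21.
Insert 38: 38 < 44 → go left; 38 > 1 → go right; 38 < 41 → go left; 38 > 21 → go right. Place as right child of 21.
Insert 3: 3 < 44 → go left; 3 > 1 → go right; 3 < 41 → go left; 3 < 21 → go left; 3 < 19 → go left. Place as left child of 19.
Insert 54: 54 > 44 → go right; 54 < 59 → go left. Place as left child of 59.
Insert 13: 13 < 44 → go left; 13 > 1 → go right; 13 < 41 → go left; 13 < 21 → go left; 13 < 19 → go left; 13 > 3 → go right. Place as right child of 3.

44 1 41 21 19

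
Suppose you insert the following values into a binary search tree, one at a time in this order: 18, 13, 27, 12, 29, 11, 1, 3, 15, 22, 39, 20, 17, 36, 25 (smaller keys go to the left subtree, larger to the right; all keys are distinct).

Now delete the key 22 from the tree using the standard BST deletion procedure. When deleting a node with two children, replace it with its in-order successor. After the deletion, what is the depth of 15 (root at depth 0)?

2

Insert 18: tree is empty, so 18 becomes the root.
Insert 13: 13 < 18 → go left. Place as left child of 18.
Insert 27: 27 > 18 → go right. Place as right child of 18.
Insert 12: 12 < 18 → go left; 12 < 13 → go left. Place as left child of 13.
Insert 29: 29 > 18 → go right; 29 > 27 → go right. Place as right child of 27.
Insert 11: 11 < 18 → go left; 11 < 13 → go left; 11 < 12 → go left. Place as left child of 12.
Insert 1: 1 < 18 → go left; 1 < 13 → go left; 1 < 12 → go left; 1 < 11 → go left. Place as left child of 11.
Insert 3: 3 < 18 → go left; 3 < 13 → go left; 3 < 12 → go left; 3 < 11 → go left; 3 > 1 → go right. Place as right child of 1.
Insert 15: 15 < 18 → go left; 15 > 13 → go right. Place as right child of 13.
Insert 22: 22 > 18 → go right; 22 < 27 → go left. Place as left child of 27.
Insert 39: 39 > 18 → go right; 39 > 27 → go right; 39 > 29 → go right. Place as right child of 29.
Insert 20: 20 > 18 → go right; 20 < 27 → go left; 20 < 22 → go left. Place as left child of 22.
Insert 17: 17 < 18 → go left; 17 > 13 → go right; 17 > 15 → go right. Place as right child of 15.
Insert 36: 36 > 18 → go right; 36 > 27 → go right; 36 > 29 → go right; 36 < 39 → go left. Place as left child of 39.
Insert 25: 25 > 18 → go right; 25 < 27 → go left; 25 > 22 → go right. Place as right child of 22.

Delete 22 (two children — replace with in-order successor).
After deletion, path to 15: 18 → 13 → 15.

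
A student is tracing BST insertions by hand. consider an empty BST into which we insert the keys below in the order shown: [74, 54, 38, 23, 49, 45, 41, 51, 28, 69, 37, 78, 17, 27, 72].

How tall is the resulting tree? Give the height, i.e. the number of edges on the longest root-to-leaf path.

5

74: root
54: left child of 74 (depth 1)
38: left child of 54 (depth 2)
23: left child of 38 (depth 3)
49: right child of 38 (depth 3)
45: left child of 49 (depth 4)
41: left child of 45 (depth 5)
51: right child of 49 (depth 4)
28: right child of 23 (depth 4)
69: right child of 54 (depth 2)
37: right child of 28 (depth 5)
78: right child of 74 (depth 1)
17: left child of 23 (depth 4)
27: left child of 28 (depth 5)
72: right child of 69 (depth 3)

The deepest node is 41 at depth 5.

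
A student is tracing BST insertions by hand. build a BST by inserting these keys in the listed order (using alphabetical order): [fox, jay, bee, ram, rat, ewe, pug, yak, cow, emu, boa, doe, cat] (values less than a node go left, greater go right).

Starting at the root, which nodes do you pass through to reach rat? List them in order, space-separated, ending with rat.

fox: root
jay: right child of fox (depth 1)
bee: left child of fox (depth 1)
ram: right child of jay (depth 2)
rat: right child of ram (depth 3)
ewe: right child of bee (depth 2)
pug: left child of ram (depth 3)
yak: right child of rat (depth 4)
cow: left child of ewe (depth 3)
emu: right child of cow (depth 4)
boa: left child of cow (depth 4)
doe: left child of emu (depth 5)
cat: right child of boa (depth 5)

fox jay ram rat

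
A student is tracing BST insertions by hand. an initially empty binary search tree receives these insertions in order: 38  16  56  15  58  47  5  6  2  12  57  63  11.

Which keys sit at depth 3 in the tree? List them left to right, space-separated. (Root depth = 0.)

5 57 63

Resulting structure (node: left, right):
  38: L=16, R=56
  16: L=15, R=–
  56: L=47, R=58
  15: L=5, R=–
  58: L=57, R=63
  47: L=–, R=–
  5: L=2, R=6
  6: L=–, R=12
  2: L=–, R=–
  12: L=11, R=–
  57: L=–, R=–
  63: L=–, R=–
  11: L=–, R=–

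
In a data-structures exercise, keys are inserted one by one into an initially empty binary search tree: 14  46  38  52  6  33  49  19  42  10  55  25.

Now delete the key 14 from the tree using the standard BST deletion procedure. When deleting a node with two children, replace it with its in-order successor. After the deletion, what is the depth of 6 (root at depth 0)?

Insert 14: tree is empty, so 14 becomes the root.
Insert 46: 46 > 14 → go right. Place as right child of 14.
Insert 38: 38 > 14 → go right; 38 < 46 → go left. Place as left child of 46.
Insert 52: 52 > 14 → go right; 52 > 46 → go right. Place as right child of 46.
Insert 6: 6 < 14 → go left. Place as left child of 14.
Insert 33: 33 > 14 → go right; 33 < 46 → go left; 33 < 38 → go left. Place as left child of 38.
Insert 49: 49 > 14 → go right; 49 > 46 → go right; 49 < 52 → go left. Place as left child of 52.
Insert 19: 19 > 14 → go right; 19 < 46 → go left; 19 < 38 → go left; 19 < 33 → go left. Place as left child of 33.
Insert 42: 42 > 14 → go right; 42 < 46 → go left; 42 > 38 → go right. Place as right child of 38.
Insert 10: 10 < 14 → go left; 10 > 6 → go right. Place as right child of 6.
Insert 55: 55 > 14 → go right; 55 > 46 → go right; 55 > 52 → go right. Place as right child of 52.
Insert 25: 25 > 14 → go right; 25 < 46 → go left; 25 < 38 → go left; 25 < 33 → go left; 25 > 19 → go right. Place as right child of 19.

Delete 14 (two children — replace with in-order successor).
After deletion, path to 6: 19 → 6.

1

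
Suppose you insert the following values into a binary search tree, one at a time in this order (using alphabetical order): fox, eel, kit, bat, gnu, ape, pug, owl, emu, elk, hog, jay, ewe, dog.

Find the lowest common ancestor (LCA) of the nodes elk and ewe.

emu

Insert fox: tree is empty, so fox becomes the root.
Insert eel: eel < fox → go left. Place as left child of fox.
Insert kit: kit > fox → go right. Place as right child of fox.
Insert bat: bat < fox → go left; bat < eel → go left. Place as left child of eel.
Insert gnu: gnu > fox → go right; gnu < kit → go left. Place as left child of kit.
Insert ape: ape < fox → go left; ape < eel → go left; ape < bat → go left. Place as left child of bat.
Insert pug: pug > fox → go right; pug > kit → go right. Place as right child of kit.
Insert owl: owl > fox → go right; owl > kit → go right; owl < pug → go left. Place as left child of pug.
Insert emu: emu < fox → go left; emu > eel → go right. Place as right child of eel.
Insert elk: elk < fox → go left; elk > eel → go right; elk < emu → go left. Place as left child of emu.
Insert hog: hog > fox → go right; hog < kit → go left; hog > gnu → go right. Place as right child of gnu.
Insert jay: jay > fox → go right; jay < kit → go left; jay > gnu → go right; jay > hog → go right. Place as right child of hog.
Insert ewe: ewe < fox → go left; ewe > eel → go right; ewe > emu → go right. Place as right child of emu.
Insert dog: dog < fox → go left; dog < eel → go left; dog > bat → go right. Place as right child of bat.

Path to elk: fox → eel → emu → elk
Path to ewe: fox → eel → emu → ewe
The paths share a prefix ending at emu, then split left and right.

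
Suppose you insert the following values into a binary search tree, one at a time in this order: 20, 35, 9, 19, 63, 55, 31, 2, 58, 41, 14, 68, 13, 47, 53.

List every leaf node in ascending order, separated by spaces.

2 13 31 53 58 68

Insert 20: tree is empty, so 20 becomes the root.
Insert 35: 35 > 20 → go right. Place as right child of 20.
Insert 9: 9 < 20 → go left. Place as left child of 20.
Insert 19: 19 < 20 → go left; 19 > 9 → go right. Place as right child of 9.
Insert 63: 63 > 20 → go right; 63 > 35 → go right. Place as right child of 35.
Insert 55: 55 > 20 → go right; 55 > 35 → go right; 55 < 63 → go left. Place as left child of 63.
Insert 31: 31 > 20 → go right; 31 < 35 → go left. Place as left child of 35.
Insert 2: 2 < 20 → go left; 2 < 9 → go left. Place as left child of 9.
Insert 58: 58 > 20 → go right; 58 > 35 → go right; 58 < 63 → go left; 58 > 55 → go right. Place as right child of 55.
Insert 41: 41 > 20 → go right; 41 > 35 → go right; 41 < 63 → go left; 41 < 55 → go left. Place as left child of 55.
Insert 14: 14 < 20 → go left; 14 > 9 → go right; 14 < 19 → go left. Place as left child of 19.
Insert 68: 68 > 20 → go right; 68 > 35 → go right; 68 > 63 → go right. Place as right child of 63.
Insert 13: 13 < 20 → go left; 13 > 9 → go right; 13 < 19 → go left; 13 < 14 → go left. Place as left child of 14.
Insert 47: 47 > 20 → go right; 47 > 35 → go right; 47 < 63 → go left; 47 < 55 → go left; 47 > 41 → go right. Place as right child of 41.
Insert 53: 53 > 20 → go right; 53 > 35 → go right; 53 < 63 → go left; 53 < 55 → go left; 53 > 41 → go right; 53 > 47 → go right. Place as right child of 47.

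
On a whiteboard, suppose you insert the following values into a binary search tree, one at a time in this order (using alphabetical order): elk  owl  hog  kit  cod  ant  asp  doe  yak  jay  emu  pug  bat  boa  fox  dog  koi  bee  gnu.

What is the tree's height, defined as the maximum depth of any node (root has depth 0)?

Insert elk: tree is empty, so elk becomes the root.
Insert owl: owl > elk → go right. Place as right child of elk.
Insert hog: hog > elk → go right; hog < owl → go left. Place as left child of owl.
Insert kit: kit > elk → go right; kit < owl → go left; kit > hog → go right. Place as right child of hog.
Insert cod: cod < elk → go left. Place as left child of elk.
Insert ant: ant < elk → go left; ant < cod → go left. Place as left child of cod.
Insert asp: asp < elk → go left; asp < cod → go left; asp > ant → go right. Place as right child of ant.
Insert doe: doe < elk → go left; doe > cod → go right. Place as right child of cod.
Insert yak: yak > elk → go right; yak > owl → go right. Place as right child of owl.
Insert jay: jay > elk → go right; jay < owl → go left; jay > hog → go right; jay < kit → go left. Place as left child of kit.
Insert emu: emu > elk → go right; emu < owl → go left; emu < hog → go left. Place as left child of hog.
Insert pug: pug > elk → go right; pug > owl → go right; pug < yak → go left. Place as left child of yak.
Insert bat: bat < elk → go left; bat < cod → go left; bat > ant → go right; bat > asp → go right. Place as right child of asp.
Insert boa: boa < elk → go left; boa < cod → go left; boa > ant → go right; boa > asp → go right; boa > bat → go right. Place as right child of bat.
Insert fox: fox > elk → go right; fox < owl → go left; fox < hog → go left; fox > emu → go right. Place as right child of emu.
Insert dog: dog < elk → go left; dog > cod → go right; dog > doe → go right. Place as right child of doe.
Insert koi: koi > elk → go right; koi < owl → go left; koi > hog → go right; koi > kit → go right. Place as right child of kit.
Insert bee: bee < elk → go left; bee < cod → go left; bee > ant → go right; bee > asp → go right; bee > bat → go right; bee < boa → go left. Place as left child of boa.
Insert gnu: gnu > elk → go right; gnu < owl → go left; gnu < hog → go left; gnu > emu → go right; gnu > fox → go right. Place as right child of fox.

The deepest node is bee at depth 6.

6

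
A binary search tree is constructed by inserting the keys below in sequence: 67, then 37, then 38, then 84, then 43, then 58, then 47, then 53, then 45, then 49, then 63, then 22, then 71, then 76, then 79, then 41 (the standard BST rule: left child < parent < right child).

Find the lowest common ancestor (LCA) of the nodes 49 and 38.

Insert 67: tree is empty, so 67 becomes the root.
Insert 37: 37 < 67 → go left. Place as left child of 67.
Insert 38: 38 < 67 → go left; 38 > 37 → go right. Place as right child of 37.
Insert 84: 84 > 67 → go right. Place as right child of 67.
Insert 43: 43 < 67 → go left; 43 > 37 → go right; 43 > 38 → go right. Place as right child of 38.
Insert 58: 58 < 67 → go left; 58 > 37 → go right; 58 > 38 → go right; 58 > 43 → go right. Place as right child of 43.
Insert 47: 47 < 67 → go left; 47 > 37 → go right; 47 > 38 → go right; 47 > 43 → go right; 47 < 58 → go left. Place as left child of 58.
Insert 53: 53 < 67 → go left; 53 > 37 → go right; 53 > 38 → go right; 53 > 43 → go right; 53 < 58 → go left; 53 > 47 → go right. Place as right child of 47.
Insert 45: 45 < 67 → go left; 45 > 37 → go right; 45 > 38 → go right; 45 > 43 → go right; 45 < 58 → go left; 45 < 47 → go left. Place as left child of 47.
Insert 49: 49 < 67 → go left; 49 > 37 → go right; 49 > 38 → go right; 49 > 43 → go right; 49 < 58 → go left; 49 > 47 → go right; 49 < 53 → go left. Place as left child of 53.
Insert 63: 63 < 67 → go left; 63 > 37 → go right; 63 > 38 → go right; 63 > 43 → go right; 63 > 58 → go right. Place as right child of 58.
Insert 22: 22 < 67 → go left; 22 < 37 → go left. Place as left child of 37.
Insert 71: 71 > 67 → go right; 71 < 84 → go left. Place as left child of 84.
Insert 76: 76 > 67 → go right; 76 < 84 → go left; 76 > 71 → go right. Place as right child of 71.
Insert 79: 79 > 67 → go right; 79 < 84 → go left; 79 > 71 → go right; 79 > 76 → go right. Place as right child of 76.
Insert 41: 41 < 67 → go left; 41 > 37 → go right; 41 > 38 → go right; 41 < 43 → go left. Place as left child of 43.

Path to 49: 67 → 37 → 38 → 43 → 58 → 47 → 53 → 49
Path to 38: 67 → 37 → 38
38 lies on both paths and is an ancestor of the other node.

38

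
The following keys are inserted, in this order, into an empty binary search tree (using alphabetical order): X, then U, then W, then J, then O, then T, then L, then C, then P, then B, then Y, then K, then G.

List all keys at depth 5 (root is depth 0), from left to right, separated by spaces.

K P

Insert X: tree is empty, so X becomes the root.
Insert U: U < X → go left. Place as left child of X.
Insert W: W < X → go left; W > U → go right. Place as right child of U.
Insert J: J < X → go left; J < U → go left. Place as left child of U.
Insert O: O < X → go left; O < U → go left; O > J → go right. Place as right child of J.
Insert T: T < X → go left; T < U → go left; T > J → go right; T > O → go right. Place as right child of O.
Insert L: L < X → go left; L < U → go left; L > J → go right; L < O → go left. Place as left child of O.
Insert C: C < X → go left; C < U → go left; C < J → go left. Place as left child of J.
Insert P: P < X → go left; P < U → go left; P > J → go right; P > O → go right; P < T → go left. Place as left child of T.
Insert B: B < X → go left; B < U → go left; B < J → go left; B < C → go left. Place as left child of C.
Insert Y: Y > X → go right. Place as right child of X.
Insert K: K < X → go left; K < U → go left; K > J → go right; K < O → go left; K < L → go left. Place as left child of L.
Insert G: G < X → go left; G < U → go left; G < J → go left; G > C → go right. Place as right child of C.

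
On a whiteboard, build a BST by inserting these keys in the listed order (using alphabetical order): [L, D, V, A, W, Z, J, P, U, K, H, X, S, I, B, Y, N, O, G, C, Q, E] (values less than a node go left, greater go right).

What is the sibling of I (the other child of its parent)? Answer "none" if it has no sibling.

L: root
D: left child of L (depth 1)
V: right child of L (depth 1)
A: left child of D (depth 2)
W: right child of V (depth 2)
Z: right child of W (depth 3)
J: right child of D (depth 2)
P: left child of V (depth 2)
U: right child of P (depth 3)
K: right child of J (depth 3)
H: left child of J (depth 3)
X: left child of Z (depth 4)
S: left child of U (depth 4)
I: right child of H (depth 4)
B: right child of A (depth 3)
Y: right child of X (depth 5)
N: left child of P (depth 3)
O: right child of N (depth 4)
G: left child of H (depth 4)
C: right child of B (depth 4)
Q: left child of S (depth 5)
E: left child of G (depth 5)

I's parent is H; the other child of H is G.

G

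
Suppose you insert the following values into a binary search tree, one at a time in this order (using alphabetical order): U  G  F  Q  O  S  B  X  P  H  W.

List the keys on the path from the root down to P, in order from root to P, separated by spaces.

U G Q O P

Insert U: tree is empty, so U becomes the root.
Insert G: G < U → go left. Place as left child of U.
Insert F: F < U → go left; F < G → go left. Place as left child of G.
Insert Q: Q < U → go left; Q > G → go right. Place as right child of G.
Insert O: O < U → go left; O > G → go right; O < Q → go left. Place as left child of Q.
Insert S: S < U → go left; S > G → go right; S > Q → go right. Place as right child of Q.
Insert B: B < U → go left; B < G → go left; B < F → go left. Place as left child of F.
Insert X: X > U → go right. Place as right child of U.
Insert P: P < U → go left; P > G → go right; P < Q → go left; P > O → go right. Place as right child of O.
Insert H: H < U → go left; H > G → go right; H < Q → go left; H < O → go left. Place as left child of O.
Insert W: W > U → go right; W < X → go left. Place as left child of X.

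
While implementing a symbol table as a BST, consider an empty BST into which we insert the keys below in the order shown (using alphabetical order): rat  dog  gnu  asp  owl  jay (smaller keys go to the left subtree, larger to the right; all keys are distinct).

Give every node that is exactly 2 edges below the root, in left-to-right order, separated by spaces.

Resulting structure (node: left, right):
  rat: L=dog, R=–
  dog: L=asp, R=gnu
  gnu: L=–, R=owl
  asp: L=–, R=–
  owl: L=jay, R=–
  jay: L=–, R=–

asp gnu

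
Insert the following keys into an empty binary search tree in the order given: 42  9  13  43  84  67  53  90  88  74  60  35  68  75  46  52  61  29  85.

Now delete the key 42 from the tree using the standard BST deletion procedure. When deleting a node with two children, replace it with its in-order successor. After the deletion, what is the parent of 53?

42: root
9: left child of 42 (depth 1)
13: right child of 9 (depth 2)
43: right child of 42 (depth 1)
84: right child of 43 (depth 2)
67: left child of 84 (depth 3)
53: left child of 67 (depth 4)
90: right child of 84 (depth 3)
88: left child of 90 (depth 4)
74: right child of 67 (depth 4)
60: right child of 53 (depth 5)
35: right child of 13 (depth 3)
68: left child of 74 (depth 5)
75: right child of 74 (depth 5)
46: left child of 53 (depth 5)
52: right child of 46 (depth 6)
61: right child of 60 (depth 6)
29: left child of 35 (depth 4)
85: left child of 88 (depth 5)

Delete 42 (two children — replace with in-order successor).
After deletion, 53's parent is 67.

67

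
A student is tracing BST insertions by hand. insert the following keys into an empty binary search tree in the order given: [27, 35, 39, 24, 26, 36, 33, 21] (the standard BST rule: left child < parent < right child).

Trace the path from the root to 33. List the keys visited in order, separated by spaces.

27: root
35: right child of 27 (depth 1)
39: right child of 35 (depth 2)
24: left child of 27 (depth 1)
26: right child of 24 (depth 2)
36: left child of 39 (depth 3)
33: left child of 35 (depth 2)
21: left child of 24 (depth 2)

27 35 33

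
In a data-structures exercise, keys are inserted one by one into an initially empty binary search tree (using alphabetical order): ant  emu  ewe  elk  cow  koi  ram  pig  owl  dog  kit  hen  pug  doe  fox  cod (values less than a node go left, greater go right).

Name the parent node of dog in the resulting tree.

Insert ant: tree is empty, so ant becomes the root.
Insert emu: emu > ant → go right. Place as right child of ant.
Insert ewe: ewe > ant → go right; ewe > emu → go right. Place as right child of emu.
Insert elk: elk > ant → go right; elk < emu → go left. Place as left child of emu.
Insert cow: cow > ant → go right; cow < emu → go left; cow < elk → go left. Place as left child of elk.
Insert koi: koi > ant → go right; koi > emu → go right; koi > ewe → go right. Place as right child of ewe.
Insert ram: ram > ant → go right; ram > emu → go right; ram > ewe → go right; ram > koi → go right. Place as right child of koi.
Insert pig: pig > ant → go right; pig > emu → go right; pig > ewe → go right; pig > koi → go right; pig < ram → go left. Place as left child of ram.
Insert owl: owl > ant → go right; owl > emu → go right; owl > ewe → go right; owl > koi → go right; owl < ram → go left; owl < pig → go left. Place as left child of pig.
Insert dog: dog > ant → go right; dog < emu → go left; dog < elk → go left; dog > cow → go right. Place as right child of cow.
Insert kit: kit > ant → go right; kit > emu → go right; kit > ewe → go right; kit < koi → go left. Place as left child of koi.
Insert hen: hen > ant → go right; hen > emu → go right; hen > ewe → go right; hen < koi → go left; hen < kit → go left. Place as left child of kit.
Insert pug: pug > ant → go right; pug > emu → go right; pug > ewe → go right; pug > koi → go right; pug < ram → go left; pug > pig → go right. Place as right child of pig.
Insert doe: doe > ant → go right; doe < emu → go left; doe < elk → go left; doe > cow → go right; doe < dog → go left. Place as left child of dog.
Insert fox: fox > ant → go right; fox > emu → go right; fox > ewe → go right; fox < koi → go left; fox < kit → go left; fox < hen → go left. Place as left child of hen.
Insert cod: cod > ant → go right; cod < emu → go left; cod < elk → go left; cod < cow → go left. Place as left child of cow.

cow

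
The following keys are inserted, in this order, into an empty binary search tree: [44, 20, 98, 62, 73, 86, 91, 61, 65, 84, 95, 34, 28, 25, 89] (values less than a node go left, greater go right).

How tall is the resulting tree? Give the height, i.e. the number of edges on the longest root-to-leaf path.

6

Resulting structure (node: left, right):
  44: L=20, R=98
  20: L=–, R=34
  98: L=62, R=–
  62: L=61, R=73
  73: L=65, R=86
  86: L=84, R=91
  91: L=89, R=95
  61: L=–, R=–
  65: L=–, R=–
  84: L=–, R=–
  95: L=–, R=–
  34: L=28, R=–
  28: L=25, R=–
  25: L=–, R=–
  89: L=–, R=–

The deepest node is 95 at depth 6.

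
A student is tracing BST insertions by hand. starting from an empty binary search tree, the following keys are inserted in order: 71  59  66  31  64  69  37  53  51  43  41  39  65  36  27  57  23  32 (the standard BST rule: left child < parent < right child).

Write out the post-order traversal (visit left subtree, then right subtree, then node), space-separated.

Insert 71: tree is empty, so 71 becomes the root.
Insert 59: 59 < 71 → go left. Place as left child of 71.
Insert 66: 66 < 71 → go left; 66 > 59 → go right. Place as right child of 59.
Insert 31: 31 < 71 → go left; 31 < 59 → go left. Place as left child of 59.
Insert 64: 64 < 71 → go left; 64 > 59 → go right; 64 < 66 → go left. Place as left child of 66.
Insert 69: 69 < 71 → go left; 69 > 59 → go right; 69 > 66 → go right. Place as right child of 66.
Insert 37: 37 < 71 → go left; 37 < 59 → go left; 37 > 31 → go right. Place as right child of 31.
Insert 53: 53 < 71 → go left; 53 < 59 → go left; 53 > 31 → go right; 53 > 37 → go right. Place as right child of 37.
Insert 51: 51 < 71 → go left; 51 < 59 → go left; 51 > 31 → go right; 51 > 37 → go right; 51 < 53 → go left. Place as left child of 53.
Insert 43: 43 < 71 → go left; 43 < 59 → go left; 43 > 31 → go right; 43 > 37 → go right; 43 < 53 → go left; 43 < 51 → go left. Place as left child of 51.
Insert 41: 41 < 71 → go left; 41 < 59 → go left; 41 > 31 → go right; 41 > 37 → go right; 41 < 53 → go left; 41 < 51 → go left; 41 < 43 → go left. Place as left child of 43.
Insert 39: 39 < 71 → go left; 39 < 59 → go left; 39 > 31 → go right; 39 > 37 → go right; 39 < 53 → go left; 39 < 51 → go left; 39 < 43 → go left; 39 < 41 → go left. Place as left child of 41.
Insert 65: 65 < 71 → go left; 65 > 59 → go right; 65 < 66 → go left; 65 > 64 → go right. Place as right child of 64.
Insert 36: 36 < 71 → go left; 36 < 59 → go left; 36 > 31 → go right; 36 < 37 → go left. Place as left child of 37.
Insert 27: 27 < 71 → go left; 27 < 59 → go left; 27 < 31 → go left. Place as left child of 31.
Insert 57: 57 < 71 → go left; 57 < 59 → go left; 57 > 31 → go right; 57 > 37 → go right; 57 > 53 → go right. Place as right child of 53.
Insert 23: 23 < 71 → go left; 23 < 59 → go left; 23 < 31 → go left; 23 < 27 → go left. Place as left child of 27.
Insert 32: 32 < 71 → go left; 32 < 59 → go left; 32 > 31 → go right; 32 < 37 → go left; 32 < 36 → go left. Place as left child of 36.

23 27 32 36 39 41 43 51 57 53 37 31 65 64 69 66 59 71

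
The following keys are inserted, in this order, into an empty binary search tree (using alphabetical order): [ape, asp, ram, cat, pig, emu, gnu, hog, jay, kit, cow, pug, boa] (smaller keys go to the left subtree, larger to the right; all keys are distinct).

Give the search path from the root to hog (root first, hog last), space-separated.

ape asp ram cat pig emu gnu hog

Insert ape: tree is empty, so ape becomes the root.
Insert asp: asp > ape → go right. Place as right child of ape.
Insert ram: ram > ape → go right; ram > asp → go right. Place as right child of asp.
Insert cat: cat > ape → go right; cat > asp → go right; cat < ram → go left. Place as left child of ram.
Insert pig: pig > ape → go right; pig > asp → go right; pig < ram → go left; pig > cat → go right. Place as right child of cat.
Insert emu: emu > ape → go right; emu > asp → go right; emu < ram → go left; emu > cat → go right; emu < pig → go left. Place as left child of pig.
Insert gnu: gnu > ape → go right; gnu > asp → go right; gnu < ram → go left; gnu > cat → go right; gnu < pig → go left; gnu > emu → go right. Place as right child of emu.
Insert hog: hog > ape → go right; hog > asp → go right; hog < ram → go left; hog > cat → go right; hog < pig → go left; hog > emu → go right; hog > gnu → go right. Place as right child of gnu.
Insert jay: jay > ape → go right; jay > asp → go right; jay < ram → go left; jay > cat → go right; jay < pig → go left; jay > emu → go right; jay > gnu → go right; jay > hog → go right. Place as right child of hog.
Insert kit: kit > ape → go right; kit > asp → go right; kit < ram → go left; kit > cat → go right; kit < pig → go left; kit > emu → go right; kit > gnu → go right; kit > hog → go right; kit > jay → go right. Place as right child of jay.
Insert cow: cow > ape → go right; cow > asp → go right; cow < ram → go left; cow > cat → go right; cow < pig → go left; cow < emu → go left. Place as left child of emu.
Insert pug: pug > ape → go right; pug > asp → go right; pug < ram → go left; pug > cat → go right; pug > pig → go right. Place as right child of pig.
Insert boa: boa > ape → go right; boa > asp → go right; boa < ram → go left; boa < cat → go left. Place as left child of cat.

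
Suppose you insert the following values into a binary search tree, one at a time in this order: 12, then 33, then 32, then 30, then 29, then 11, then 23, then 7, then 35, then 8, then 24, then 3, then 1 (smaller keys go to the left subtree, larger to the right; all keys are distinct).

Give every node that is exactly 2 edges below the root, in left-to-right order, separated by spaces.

7 32 35

Resulting structure (node: left, right):
  12: L=11, R=33
  33: L=32, R=35
  32: L=30, R=–
  30: L=29, R=–
  29: L=23, R=–
  11: L=7, R=–
  23: L=–, R=24
  7: L=3, R=8
  35: L=–, R=–
  8: L=–, R=–
  24: L=–, R=–
  3: L=1, R=–
  1: L=–, R=–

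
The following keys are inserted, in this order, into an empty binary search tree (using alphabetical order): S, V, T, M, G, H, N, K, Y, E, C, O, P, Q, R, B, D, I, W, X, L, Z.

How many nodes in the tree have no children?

Insert S: tree is empty, so S becomes the root.
Insert V: V > S → go right. Place as right child of S.
Insert T: T > S → go right; T < V → go left. Place as left child of V.
Insert M: M < S → go left. Place as left child of S.
Insert G: G < S → go left; G < M → go left. Place as left child of M.
Insert H: H < S → go left; H < M → go left; H > G → go right. Place as right child of G.
Insert N: N < S → go left; N > M → go right. Place as right child of M.
Insert K: K < S → go left; K < M → go left; K > G → go right; K > H → go right. Place as right child of H.
Insert Y: Y > S → go right; Y > V → go right. Place as right child of V.
Insert E: E < S → go left; E < M → go left; E < G → go left. Place as left child of G.
Insert C: C < S → go left; C < M → go left; C < G → go left; C < E → go left. Place as left child of E.
Insert O: O < S → go left; O > M → go right; O > N → go right. Place as right child of N.
Insert P: P < S → go left; P > M → go right; P > N → go right; P > O → go right. Place as right child of O.
Insert Q: Q < S → go left; Q > M → go right; Q > N → go right; Q > O → go right; Q > P → go right. Place as right child of P.
Insert R: R < S → go left; R > M → go right; R > N → go right; R > O → go right; R > P → go right; R > Q → go right. Place as right child of Q.
Insert B: B < S → go left; B < M → go left; B < G → go left; B < E → go left; B < C → go left. Place as left child of C.
Insert D: D < S → go left; D < M → go left; D < G → go left; D < E → go left; D > C → go right. Place as right child of C.
Insert I: I < S → go left; I < M → go left; I > G → go right; I > H → go right; I < K → go left. Place as left child of K.
Insert W: W > S → go right; W > V → go right; W < Y → go left. Place as left child of Y.
Insert X: X > S → go right; X > V → go right; X < Y → go left; X > W → go right. Place as right child of W.
Insert L: L < S → go left; L < M → go left; L > G → go right; L > H → go right; L > K → go right. Place as right child of K.
Insert Z: Z > S → go right; Z > V → go right; Z > Y → go right. Place as right child of Y.

Leaves: B, D, I, L, R, T, X, Z — 8 in total.

8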